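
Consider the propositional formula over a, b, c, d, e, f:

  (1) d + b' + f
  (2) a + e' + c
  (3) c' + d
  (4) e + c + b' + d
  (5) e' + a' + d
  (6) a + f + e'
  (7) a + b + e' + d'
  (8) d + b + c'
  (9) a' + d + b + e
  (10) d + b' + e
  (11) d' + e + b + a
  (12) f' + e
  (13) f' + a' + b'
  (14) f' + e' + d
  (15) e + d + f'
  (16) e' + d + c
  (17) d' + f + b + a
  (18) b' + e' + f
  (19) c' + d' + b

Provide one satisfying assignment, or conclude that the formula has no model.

Branch on c: set c = 0.
Branch on a: set a = 0.
From the singleton clause (e'), e = 0.
From the singleton clause (f'), f = 0.
Branch on d: set d = 0.
From the singleton clause (b'), b = 0.
This assignment satisfies each clause.

a: 0, b: 0, c: 0, d: 0, e: 0, f: 0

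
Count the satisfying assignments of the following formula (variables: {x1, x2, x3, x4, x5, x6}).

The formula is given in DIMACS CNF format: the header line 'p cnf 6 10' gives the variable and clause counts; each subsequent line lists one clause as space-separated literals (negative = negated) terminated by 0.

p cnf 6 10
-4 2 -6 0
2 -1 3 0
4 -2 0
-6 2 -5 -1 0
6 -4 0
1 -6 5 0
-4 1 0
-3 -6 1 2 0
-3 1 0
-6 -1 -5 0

There are 2^6 = 64 truth assignments over (x1, x2, x3, x4, x5, x6).
Split on x4. With x4 = True, the clauses containing x4 are satisfied and ¬x4 drops from the rest; 2 of the 2^5 = 32 assignments to the other variables satisfy what remains.
With x4 = False, by the same count on the reduced clause set, 6 assignments work.
(One model: x1=F, x2=F, x3=F, x4=F, x5=F, x6=F.)
Total: 2 + 6 = 8.

8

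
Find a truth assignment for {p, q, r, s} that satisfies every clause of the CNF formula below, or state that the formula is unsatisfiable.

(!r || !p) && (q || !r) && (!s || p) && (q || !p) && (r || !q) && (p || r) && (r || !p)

p ↦ false, q ↦ true, r ↦ true, s ↦ false

Try r = true.
The clause (!p) is unit, so p = false.
The clause (q) is unit, so q = true.
The clause (!s) is unit, so s = false.
This assignment satisfies each clause.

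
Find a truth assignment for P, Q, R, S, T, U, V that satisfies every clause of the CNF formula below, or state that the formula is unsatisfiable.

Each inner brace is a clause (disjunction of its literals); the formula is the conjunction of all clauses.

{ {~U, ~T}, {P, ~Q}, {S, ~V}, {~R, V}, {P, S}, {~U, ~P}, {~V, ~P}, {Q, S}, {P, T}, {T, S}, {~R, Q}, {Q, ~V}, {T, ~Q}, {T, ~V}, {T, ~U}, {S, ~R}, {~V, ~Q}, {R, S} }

Branch on U: set U = 0.
Branch on P: set P = 1.
From the singleton clause (~V), V = 0.
From the singleton clause (~R), R = 0.
From the singleton clause (S), S = 1.
Branch on T: set T = 1.
No clause remains; Q is free.

P ↦ 1,  Q ↦ 1,  R ↦ 0,  S ↦ 1,  T ↦ 1,  U ↦ 0,  V ↦ 0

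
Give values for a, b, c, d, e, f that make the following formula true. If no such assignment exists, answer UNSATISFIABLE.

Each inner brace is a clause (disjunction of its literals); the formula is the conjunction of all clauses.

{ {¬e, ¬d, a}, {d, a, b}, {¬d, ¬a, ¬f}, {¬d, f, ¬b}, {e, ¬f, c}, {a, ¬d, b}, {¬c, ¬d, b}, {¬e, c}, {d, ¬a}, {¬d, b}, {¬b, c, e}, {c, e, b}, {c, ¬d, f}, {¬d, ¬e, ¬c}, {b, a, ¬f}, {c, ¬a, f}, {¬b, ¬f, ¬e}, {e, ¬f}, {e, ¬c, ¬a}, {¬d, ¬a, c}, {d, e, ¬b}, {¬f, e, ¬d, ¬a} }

Try e = True.
The clause (c) is unit, so c = True.
The clause (¬d) is unit, so d = False.
The clause (¬a) is unit, so a = False.
The clause (b) is unit, so b = True.
The clause (¬f) is unit, so f = False.
All clauses are satisfied.

a=False, b=True, c=True, d=False, e=True, f=False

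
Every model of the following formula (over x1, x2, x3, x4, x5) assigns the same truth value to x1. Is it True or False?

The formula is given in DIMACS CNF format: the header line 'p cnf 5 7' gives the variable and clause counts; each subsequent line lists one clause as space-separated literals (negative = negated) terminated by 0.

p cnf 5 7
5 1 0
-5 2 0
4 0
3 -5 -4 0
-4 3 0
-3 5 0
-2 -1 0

Suppose x1 = True.
Unit clause (x4) forces x4 = True.
Unit clause (x3) forces x3 = True.
Unit clause (x5) forces x5 = True.
Unit clause (x2) forces x2 = True.
But (¬x2) is also a unit clause — contradiction.
So every satisfying assignment has x1 = False.

False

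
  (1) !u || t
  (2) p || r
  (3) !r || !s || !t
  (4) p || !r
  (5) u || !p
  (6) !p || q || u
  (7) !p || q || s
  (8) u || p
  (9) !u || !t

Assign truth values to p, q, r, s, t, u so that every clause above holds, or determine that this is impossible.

Case u = false:
Unit clause (!p) forces p = false.
But (p) is also a unit clause — contradiction.
So u must be the other value — set u = true.
Unit clause (t) forces t = true.
But (!t) is also a unit clause — contradiction.
Either choice for u ends in contradiction.

UNSATISFIABLE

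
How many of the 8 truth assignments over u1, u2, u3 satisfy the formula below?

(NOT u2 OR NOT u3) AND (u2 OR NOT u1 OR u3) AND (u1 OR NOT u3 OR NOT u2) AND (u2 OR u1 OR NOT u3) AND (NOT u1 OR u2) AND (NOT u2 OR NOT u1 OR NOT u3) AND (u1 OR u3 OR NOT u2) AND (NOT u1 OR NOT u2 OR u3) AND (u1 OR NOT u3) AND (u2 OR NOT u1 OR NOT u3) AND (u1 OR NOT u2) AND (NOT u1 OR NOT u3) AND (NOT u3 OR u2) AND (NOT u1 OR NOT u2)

There are 2^3 = 8 truth assignments over (u1, u2, u3).
Check each against the 14 clauses (columns in the order u1, u2, u3):
  F F F  ✓ satisfies all
  F F T  ✗ fails (u2 OR u1 OR NOT u3)
  F T F  ✗ fails (u1 OR u3 OR NOT u2)
  F T T  ✗ fails (NOT u2 OR NOT u3)
  T F F  ✗ fails (u2 OR NOT u1 OR u3)
  T F T  ✗ fails (NOT u1 OR u2)
  T T F  ✗ fails (NOT u1 OR NOT u2 OR u3)
  T T T  ✗ fails (NOT u2 OR NOT u3)
1 of the 8 rows is a model.

1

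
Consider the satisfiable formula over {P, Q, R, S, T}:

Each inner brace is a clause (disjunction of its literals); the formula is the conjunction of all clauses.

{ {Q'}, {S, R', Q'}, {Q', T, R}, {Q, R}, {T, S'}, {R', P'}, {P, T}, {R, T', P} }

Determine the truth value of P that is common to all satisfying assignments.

False

Suppose P = 1.
The clause (Q') is unit, so Q = 0.
The clause (R) is unit, so R = 1.
But (R') is also a unit clause — contradiction.
So every satisfying assignment has P = False.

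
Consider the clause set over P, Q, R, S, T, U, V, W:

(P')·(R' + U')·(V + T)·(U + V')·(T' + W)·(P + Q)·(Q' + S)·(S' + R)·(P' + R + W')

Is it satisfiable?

Yes, satisfiable

From the singleton clause (P'), P = 0.
From the singleton clause (Q), Q = 1.
From the singleton clause (S), S = 1.
From the singleton clause (R), R = 1.
From the singleton clause (U'), U = 0.
From the singleton clause (V'), V = 0.
From the singleton clause (T), T = 1.
From the singleton clause (W), W = 1.
This assignment satisfies each clause.
A satisfying assignment: P ↦ 0, Q ↦ 1, R ↦ 1, S ↦ 1, T ↦ 1, U ↦ 0, V ↦ 0, W ↦ 1.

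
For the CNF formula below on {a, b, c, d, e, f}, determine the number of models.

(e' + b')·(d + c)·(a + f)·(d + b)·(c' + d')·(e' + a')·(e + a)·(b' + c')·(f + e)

3

There are 2^6 = 64 truth assignments over (a, b, c, d, e, f).
Split on e. With e = 1, the clauses containing e are satisfied and e' drops from the rest; 1 of the 2^5 = 32 assignments to the other variables satisfy what remains.
With e = 0, by the same count on the reduced clause set, 2 assignments work.
Total: 1 + 2 = 3.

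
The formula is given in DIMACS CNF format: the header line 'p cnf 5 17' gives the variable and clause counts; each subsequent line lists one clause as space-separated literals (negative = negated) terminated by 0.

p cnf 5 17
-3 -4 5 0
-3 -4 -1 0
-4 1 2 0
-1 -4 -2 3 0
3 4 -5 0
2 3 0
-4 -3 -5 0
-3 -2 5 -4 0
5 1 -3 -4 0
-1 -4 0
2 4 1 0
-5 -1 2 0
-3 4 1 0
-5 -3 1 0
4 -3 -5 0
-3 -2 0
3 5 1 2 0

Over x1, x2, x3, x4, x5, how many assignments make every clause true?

5

There are 2^5 = 32 truth assignments over (x1, x2, x3, x4, x5).
Split on x2. With x2 = True, the clauses containing x2 are satisfied and ¬x2 drops from the rest; 4 of the 2^4 = 16 assignments to the other variables satisfy what remains.
With x2 = False, by the same count on the reduced clause set, 1 assignment works.
Total: 4 + 1 = 5.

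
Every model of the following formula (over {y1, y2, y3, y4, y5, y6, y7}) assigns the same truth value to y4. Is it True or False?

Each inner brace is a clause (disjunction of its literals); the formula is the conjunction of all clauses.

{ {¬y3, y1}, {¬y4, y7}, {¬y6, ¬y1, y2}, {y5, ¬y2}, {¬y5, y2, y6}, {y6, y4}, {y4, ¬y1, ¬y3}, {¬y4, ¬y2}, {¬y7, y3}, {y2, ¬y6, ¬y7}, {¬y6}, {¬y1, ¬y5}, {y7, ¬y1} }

True

Suppose y4 = False.
Unit clause (y6) forces y6 = True.
Now (¬y6) is unsatisfied and unit — conflict.
So every satisfying assignment has y4 = True.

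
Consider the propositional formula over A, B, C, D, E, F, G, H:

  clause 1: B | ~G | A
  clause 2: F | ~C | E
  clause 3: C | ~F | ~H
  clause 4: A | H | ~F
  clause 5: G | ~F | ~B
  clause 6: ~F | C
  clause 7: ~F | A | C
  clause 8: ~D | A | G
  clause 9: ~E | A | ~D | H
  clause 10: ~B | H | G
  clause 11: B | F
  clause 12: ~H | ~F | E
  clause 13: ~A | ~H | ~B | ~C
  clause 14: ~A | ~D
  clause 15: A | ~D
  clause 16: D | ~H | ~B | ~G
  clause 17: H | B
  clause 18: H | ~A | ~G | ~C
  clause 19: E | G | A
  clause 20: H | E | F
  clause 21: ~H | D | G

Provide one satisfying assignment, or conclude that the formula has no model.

Suppose F = 1.
Unit clause (C) forces C = 1.
Suppose A = 1.
Unit clause (~D) forces D = 0.
Suppose G = 1.
Unit clause (H) forces H = 1.
Unit clause (E) forces E = 1.
Unit clause (~B) forces B = 0.
All clauses are satisfied.

A=1, B=0, C=1, D=0, E=1, F=1, G=1, H=1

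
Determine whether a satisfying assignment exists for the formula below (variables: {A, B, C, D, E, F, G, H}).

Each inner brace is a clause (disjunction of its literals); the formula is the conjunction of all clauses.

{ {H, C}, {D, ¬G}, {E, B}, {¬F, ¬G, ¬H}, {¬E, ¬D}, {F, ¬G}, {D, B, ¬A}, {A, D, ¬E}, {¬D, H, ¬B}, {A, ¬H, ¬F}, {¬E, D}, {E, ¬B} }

Suppose H = True.
Suppose D = True.
(¬E) alone gives E = False.
(B) alone gives B = True.
That conflicts with the unit clause (¬B).
So D must be the other value — set D = False.
(¬G) alone gives G = False.
(¬E) alone gives E = False.
(B) alone gives B = True.
That conflicts with the unit clause (¬B).
Neither D = True nor D = False works.
So H must be the other value — set H = False.
(C) alone gives C = True.
Suppose D = True.
(¬E) alone gives E = False.
(B) alone gives B = True.
That conflicts with the unit clause (¬B).
So D must be the other value — set D = False.
(¬G) alone gives G = False.
(¬E) alone gives E = False.
(B) alone gives B = True.
That conflicts with the unit clause (¬B).
Neither D = True nor D = False works.
Neither H = True nor H = False works.
No assignment satisfies every clause.

No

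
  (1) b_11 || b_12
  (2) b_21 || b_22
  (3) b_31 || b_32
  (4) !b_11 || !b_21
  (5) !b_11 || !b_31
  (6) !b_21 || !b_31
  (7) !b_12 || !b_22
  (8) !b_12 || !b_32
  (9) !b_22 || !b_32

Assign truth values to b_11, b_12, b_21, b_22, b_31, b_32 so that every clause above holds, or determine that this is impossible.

Case b_11 = true:
Unit clause (!b_21) forces b_21 = false.
Unit clause (b_22) forces b_22 = true.
Unit clause (!b_31) forces b_31 = false.
Unit clause (b_32) forces b_32 = true.
Now (!b_32) is unsatisfied and unit — conflict.
That branch fails; take b_11 = false instead.
Unit clause (b_12) forces b_12 = true.
Unit clause (!b_22) forces b_22 = false.
Unit clause (b_21) forces b_21 = true.
Unit clause (!b_31) forces b_31 = false.
Unit clause (b_32) forces b_32 = true.
Now (!b_32) is unsatisfied and unit — conflict.
Neither b_11 = true nor b_11 = false works.

UNSATISFIABLE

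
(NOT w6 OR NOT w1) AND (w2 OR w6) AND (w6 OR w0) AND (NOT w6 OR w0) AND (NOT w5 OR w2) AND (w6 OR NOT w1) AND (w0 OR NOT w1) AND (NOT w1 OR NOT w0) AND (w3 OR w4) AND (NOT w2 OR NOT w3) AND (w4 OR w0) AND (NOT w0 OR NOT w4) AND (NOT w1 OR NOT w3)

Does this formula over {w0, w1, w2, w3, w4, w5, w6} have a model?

Yes, satisfiable

Case w6 = true:
The clause (NOT w1) is unit, so w1 = false.
The clause (w0) is unit, so w0 = true.
The clause (NOT w4) is unit, so w4 = false.
The clause (w3) is unit, so w3 = true.
The clause (NOT w2) is unit, so w2 = false.
The clause (NOT w5) is unit, so w5 = false.
Every clause now holds.
A satisfying assignment: w0: true; w1: false; w2: false; w3: true; w4: false; w5: false; w6: true.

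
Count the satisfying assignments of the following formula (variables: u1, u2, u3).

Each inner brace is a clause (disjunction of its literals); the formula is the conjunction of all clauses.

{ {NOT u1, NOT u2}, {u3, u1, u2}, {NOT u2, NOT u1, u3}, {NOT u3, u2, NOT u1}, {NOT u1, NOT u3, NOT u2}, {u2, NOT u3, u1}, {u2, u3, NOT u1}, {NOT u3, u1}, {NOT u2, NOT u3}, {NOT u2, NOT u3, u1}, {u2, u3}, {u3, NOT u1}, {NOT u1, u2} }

There are 2^3 = 8 truth assignments over (u1, u2, u3).
Check each against the 13 clauses (columns in the order u1, u2, u3):
  F F F  ✗ fails (u3 OR u1 OR u2)
  F F T  ✗ fails (u2 OR NOT u3 OR u1)
  F T F  ✓ satisfies all
  F T T  ✗ fails (NOT u3 OR u1)
  T F F  ✗ fails (u2 OR u3 OR NOT u1)
  T F T  ✗ fails (NOT u3 OR u2 OR NOT u1)
  T T F  ✗ fails (NOT u1 OR NOT u2)
  T T T  ✗ fails (NOT u1 OR NOT u2)
1 of the 8 rows is a model.

1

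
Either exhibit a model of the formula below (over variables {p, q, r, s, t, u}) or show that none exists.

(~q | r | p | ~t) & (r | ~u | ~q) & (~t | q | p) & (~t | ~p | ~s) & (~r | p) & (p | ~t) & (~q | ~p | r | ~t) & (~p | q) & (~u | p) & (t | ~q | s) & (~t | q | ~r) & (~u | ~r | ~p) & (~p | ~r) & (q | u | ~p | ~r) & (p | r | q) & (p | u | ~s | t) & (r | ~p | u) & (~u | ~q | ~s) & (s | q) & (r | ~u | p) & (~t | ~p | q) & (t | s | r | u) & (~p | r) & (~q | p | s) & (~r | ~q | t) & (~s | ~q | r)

UNSATISFIABLE

Try r = 0.
From the singleton clause (~p), p = 0.
From the singleton clause (~t), t = 0.
From the singleton clause (~u), u = 0.
From the singleton clause (q), q = 1.
From the singleton clause (s), s = 1.
That conflicts with the unit clause (~s).
Undo r and try r = 1.
From the singleton clause (p), p = 1.
That conflicts with the unit clause (~p).
Neither r = 1 nor r = 0 works.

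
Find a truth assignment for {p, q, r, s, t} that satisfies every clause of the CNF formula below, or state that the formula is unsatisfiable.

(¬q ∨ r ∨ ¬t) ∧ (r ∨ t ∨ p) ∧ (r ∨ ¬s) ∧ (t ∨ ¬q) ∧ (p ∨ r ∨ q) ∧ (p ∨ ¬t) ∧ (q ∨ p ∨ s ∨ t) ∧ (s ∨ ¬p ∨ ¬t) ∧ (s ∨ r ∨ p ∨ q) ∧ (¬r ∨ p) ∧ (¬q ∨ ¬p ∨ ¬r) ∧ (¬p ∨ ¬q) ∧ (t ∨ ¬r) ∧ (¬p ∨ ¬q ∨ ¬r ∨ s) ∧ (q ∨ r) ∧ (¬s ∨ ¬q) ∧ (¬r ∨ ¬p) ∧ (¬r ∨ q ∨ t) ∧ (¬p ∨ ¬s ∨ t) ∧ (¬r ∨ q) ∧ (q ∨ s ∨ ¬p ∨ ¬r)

UNSATISFIABLE

Try r = True.
From the singleton clause (p), p = True.
But (¬p) is also a unit clause — contradiction.
So r must be the other value — set r = False.
From the singleton clause (¬s), s = False.
From the singleton clause (q), q = True.
From the singleton clause (¬t), t = False.
But (t) is also a unit clause — contradiction.
Neither r = True nor r = False works.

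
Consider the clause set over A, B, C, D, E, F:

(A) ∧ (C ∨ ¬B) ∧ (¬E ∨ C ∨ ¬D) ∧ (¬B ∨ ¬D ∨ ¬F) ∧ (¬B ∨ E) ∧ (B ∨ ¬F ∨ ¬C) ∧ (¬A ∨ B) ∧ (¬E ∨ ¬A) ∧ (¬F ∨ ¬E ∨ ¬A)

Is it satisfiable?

Unit clause (A) forces A = True.
Unit clause (B) forces B = True.
Unit clause (C) forces C = True.
Unit clause (E) forces E = True.
But (¬E) is also a unit clause — contradiction.
No assignment satisfies every clause.

No, unsatisfiable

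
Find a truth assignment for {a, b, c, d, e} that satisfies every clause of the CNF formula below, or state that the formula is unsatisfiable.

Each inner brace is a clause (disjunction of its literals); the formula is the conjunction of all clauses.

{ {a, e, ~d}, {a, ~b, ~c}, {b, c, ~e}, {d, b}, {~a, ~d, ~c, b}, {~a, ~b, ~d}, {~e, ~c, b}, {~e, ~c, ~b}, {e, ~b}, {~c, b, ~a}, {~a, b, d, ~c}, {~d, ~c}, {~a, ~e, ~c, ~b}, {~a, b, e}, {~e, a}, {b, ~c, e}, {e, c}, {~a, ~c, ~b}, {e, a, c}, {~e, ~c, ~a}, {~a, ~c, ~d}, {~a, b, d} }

Case d = 0:
Unit clause (b) forces b = 1.
Unit clause (e) forces e = 1.
Unit clause (~c) forces c = 0.
Unit clause (a) forces a = 1.
All clauses are satisfied.

a=1; b=1; c=0; d=0; e=1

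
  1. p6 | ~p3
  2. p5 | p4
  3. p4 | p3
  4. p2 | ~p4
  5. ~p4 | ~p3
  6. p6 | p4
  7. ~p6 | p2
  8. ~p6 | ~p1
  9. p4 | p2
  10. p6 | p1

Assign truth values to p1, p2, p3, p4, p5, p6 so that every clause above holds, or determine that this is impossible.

p1 ↦ 0, p2 ↦ 1, p3 ↦ 0, p4 ↦ 1, p5 ↦ 1, p6 ↦ 1

Try p6 = 1.
The clause (p2) is unit, so p2 = 1.
The clause (~p1) is unit, so p1 = 0.
Try p5 = 1.
Try p4 = 1.
The clause (~p3) is unit, so p3 = 0.
All clauses are satisfied.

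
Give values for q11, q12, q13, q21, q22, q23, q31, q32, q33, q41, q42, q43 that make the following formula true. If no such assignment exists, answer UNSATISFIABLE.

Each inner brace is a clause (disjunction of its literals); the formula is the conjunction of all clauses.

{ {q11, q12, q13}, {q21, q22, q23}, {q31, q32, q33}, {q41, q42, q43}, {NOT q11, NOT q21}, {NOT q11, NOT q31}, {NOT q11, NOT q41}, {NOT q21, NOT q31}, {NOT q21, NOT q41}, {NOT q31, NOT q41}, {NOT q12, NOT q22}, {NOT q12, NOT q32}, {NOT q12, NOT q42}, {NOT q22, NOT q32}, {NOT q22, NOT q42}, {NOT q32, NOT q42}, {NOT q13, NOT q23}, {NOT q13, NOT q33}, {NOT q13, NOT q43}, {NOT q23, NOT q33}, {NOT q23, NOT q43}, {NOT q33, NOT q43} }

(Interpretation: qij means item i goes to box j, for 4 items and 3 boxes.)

UNSATISFIABLE

Branch on q11: set q11 = false.
Branch on q12: set q12 = true.
(NOT q22) alone gives q22 = false.
(NOT q32) alone gives q32 = false.
(NOT q42) alone gives q42 = false.
Branch on q21: set q21 = true.
(NOT q31) alone gives q31 = false.
(q33) alone gives q33 = true.
(NOT q41) alone gives q41 = false.
(q43) alone gives q43 = true.
Now (NOT q43) is unsatisfied and unit — conflict.
Backtrack on q21: now try q21 = false.
(q23) alone gives q23 = true.
(NOT q13) alone gives q13 = false.
(NOT q33) alone gives q33 = false.
(q31) alone gives q31 = true.
(NOT q41) alone gives q41 = false.
(q43) alone gives q43 = true.
Now (NOT q43) is unsatisfied and unit — conflict.
Neither q21 = true nor q21 = false works.
Backtrack on q12: now try q12 = false.
(q13) alone gives q13 = true.
(NOT q23) alone gives q23 = false.
(NOT q33) alone gives q33 = false.
(NOT q43) alone gives q43 = false.
Branch on q21: set q21 = true.
(NOT q31) alone gives q31 = false.
(q32) alone gives q32 = true.
(NOT q41) alone gives q41 = false.
(q42) alone gives q42 = true.
Now (NOT q42) is unsatisfied and unit — conflict.
Backtrack on q21: now try q21 = false.
(q22) alone gives q22 = true.
(NOT q32) alone gives q32 = false.
(q31) alone gives q31 = true.
(NOT q41) alone gives q41 = false.
(q42) alone gives q42 = true.
Now (NOT q42) is unsatisfied and unit — conflict.
Neither q21 = true nor q21 = false works.
Neither q12 = true nor q12 = false works.
Backtrack on q11: now try q11 = true.
(NOT q21) alone gives q21 = false.
(NOT q31) alone gives q31 = false.
(NOT q41) alone gives q41 = false.
Branch on q22: set q22 = true.
(NOT q12) alone gives q12 = false.
(NOT q32) alone gives q32 = false.
(q33) alone gives q33 = true.
(NOT q42) alone gives q42 = false.
(q43) alone gives q43 = true.
Now (NOT q43) is unsatisfied and unit — conflict.
Backtrack on q22: now try q22 = false.
(q23) alone gives q23 = true.
(NOT q13) alone gives q13 = false.
(NOT q33) alone gives q33 = false.
(q32) alone gives q32 = true.
(NOT q12) alone gives q12 = false.
(NOT q42) alone gives q42 = false.
(q43) alone gives q43 = true.
Now (NOT q43) is unsatisfied and unit — conflict.
Neither q22 = true nor q22 = false works.
Neither q11 = true nor q11 = false works.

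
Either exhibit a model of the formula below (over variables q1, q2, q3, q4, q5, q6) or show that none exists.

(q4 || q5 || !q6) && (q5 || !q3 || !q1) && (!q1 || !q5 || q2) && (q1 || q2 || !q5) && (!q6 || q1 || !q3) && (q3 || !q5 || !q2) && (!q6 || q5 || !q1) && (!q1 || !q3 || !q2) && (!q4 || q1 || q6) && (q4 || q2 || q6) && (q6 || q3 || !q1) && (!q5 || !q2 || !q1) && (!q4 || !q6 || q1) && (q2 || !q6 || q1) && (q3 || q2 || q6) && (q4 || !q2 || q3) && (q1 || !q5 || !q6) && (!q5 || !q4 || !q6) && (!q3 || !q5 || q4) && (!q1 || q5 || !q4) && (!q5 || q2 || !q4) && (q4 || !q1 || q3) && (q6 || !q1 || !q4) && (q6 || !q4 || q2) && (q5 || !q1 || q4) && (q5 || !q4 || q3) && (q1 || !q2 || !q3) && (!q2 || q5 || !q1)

UNSATISFIABLE

Branch on q4: set q4 = true.
Branch on q1: set q1 = true.
Unit clause (q5) forces q5 = true.
Unit clause (q2) forces q2 = true.
Now (!q2) is unsatisfied and unit — conflict.
So q1 must be the other value — set q1 = false.
Unit clause (q6) forces q6 = true.
Now (!q6) is unsatisfied and unit — conflict.
Neither q1 = true nor q1 = false works.
So q4 must be the other value — set q4 = false.
Branch on q5: set q5 = true.
Unit clause (!q3) forces q3 = false.
Unit clause (!q2) forces q2 = false.
Unit clause (!q1) forces q1 = false.
Now (q1) is unsatisfied and unit — conflict.
So q5 must be the other value — set q5 = false.
Unit clause (!q6) forces q6 = false.
Unit clause (q2) forces q2 = true.
Unit clause (q3) forces q3 = true.
Unit clause (!q1) forces q1 = false.
Now (q1) is unsatisfied and unit — conflict.
Neither q5 = true nor q5 = false works.
Neither q4 = true nor q4 = false works.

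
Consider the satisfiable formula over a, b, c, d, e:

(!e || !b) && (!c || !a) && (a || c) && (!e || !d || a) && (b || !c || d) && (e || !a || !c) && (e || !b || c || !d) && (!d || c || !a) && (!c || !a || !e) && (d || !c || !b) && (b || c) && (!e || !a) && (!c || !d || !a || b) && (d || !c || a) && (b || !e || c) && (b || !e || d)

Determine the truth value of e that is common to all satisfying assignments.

False

Suppose e = true.
Unit clause (!b) forces b = false.
Unit clause (c) forces c = true.
Unit clause (!a) forces a = false.
Unit clause (!d) forces d = false.
But (d) is also a unit clause — contradiction.
So every satisfying assignment has e = False.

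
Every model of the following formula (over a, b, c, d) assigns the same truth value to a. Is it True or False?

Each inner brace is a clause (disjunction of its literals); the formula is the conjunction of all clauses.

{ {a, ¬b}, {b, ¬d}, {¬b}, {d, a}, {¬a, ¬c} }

Suppose a = False.
Unit clause (¬b) forces b = False.
Unit clause (¬d) forces d = False.
But (d) is also a unit clause — contradiction.
So every satisfying assignment has a = True.

True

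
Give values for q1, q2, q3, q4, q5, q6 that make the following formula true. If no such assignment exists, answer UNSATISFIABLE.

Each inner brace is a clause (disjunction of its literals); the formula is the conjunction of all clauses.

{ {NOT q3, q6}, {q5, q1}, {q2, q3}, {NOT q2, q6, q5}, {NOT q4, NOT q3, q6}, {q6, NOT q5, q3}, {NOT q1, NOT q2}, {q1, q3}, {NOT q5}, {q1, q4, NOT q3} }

(NOT q5) alone gives q5 = false.
(q1) alone gives q1 = true.
(NOT q2) alone gives q2 = false.
(q3) alone gives q3 = true.
(q6) alone gives q6 = true.
Every clause is now satisfied; q4 is unconstrained.

q1=true; q2=false; q3=true; q4=false; q5=false; q6=true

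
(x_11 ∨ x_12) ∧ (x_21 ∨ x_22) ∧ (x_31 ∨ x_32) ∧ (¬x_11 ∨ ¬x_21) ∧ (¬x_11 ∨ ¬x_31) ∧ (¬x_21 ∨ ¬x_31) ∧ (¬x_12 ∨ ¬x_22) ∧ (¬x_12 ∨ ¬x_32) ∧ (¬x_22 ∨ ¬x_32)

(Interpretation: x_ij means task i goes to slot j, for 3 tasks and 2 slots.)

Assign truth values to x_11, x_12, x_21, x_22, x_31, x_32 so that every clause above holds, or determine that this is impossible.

UNSATISFIABLE

Case x_11 = True:
(¬x_21) alone gives x_21 = False.
(x_22) alone gives x_22 = True.
(¬x_31) alone gives x_31 = False.
(x_32) alone gives x_32 = True.
But (¬x_32) is also a unit clause — contradiction.
That branch fails; take x_11 = False instead.
(x_12) alone gives x_12 = True.
(¬x_22) alone gives x_22 = False.
(x_21) alone gives x_21 = True.
(¬x_31) alone gives x_31 = False.
(x_32) alone gives x_32 = True.
But (¬x_32) is also a unit clause — contradiction.
Both values of x_11 lead to a conflict.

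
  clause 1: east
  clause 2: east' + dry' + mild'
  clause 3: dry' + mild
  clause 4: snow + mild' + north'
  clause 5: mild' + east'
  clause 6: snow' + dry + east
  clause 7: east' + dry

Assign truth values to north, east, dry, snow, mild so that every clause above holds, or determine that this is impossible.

UNSATISFIABLE

From the singleton clause (east), east = 1.
From the singleton clause (mild'), mild = 0.
From the singleton clause (dry'), dry = 0.
But (dry) is also a unit clause — contradiction.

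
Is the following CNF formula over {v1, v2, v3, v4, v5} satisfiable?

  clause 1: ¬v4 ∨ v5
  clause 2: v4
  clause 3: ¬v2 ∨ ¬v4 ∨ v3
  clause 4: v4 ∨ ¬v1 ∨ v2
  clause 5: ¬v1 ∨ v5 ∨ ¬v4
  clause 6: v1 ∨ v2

Yes, satisfiable

The clause (v4) is unit, so v4 = True.
The clause (v5) is unit, so v5 = True.
Branch on v2: set v2 = True.
The clause (v3) is unit, so v3 = True.
All clauses hold; v1 can take either value.
A satisfying assignment: v1: False, v2: True, v3: True, v4: True, v5: True.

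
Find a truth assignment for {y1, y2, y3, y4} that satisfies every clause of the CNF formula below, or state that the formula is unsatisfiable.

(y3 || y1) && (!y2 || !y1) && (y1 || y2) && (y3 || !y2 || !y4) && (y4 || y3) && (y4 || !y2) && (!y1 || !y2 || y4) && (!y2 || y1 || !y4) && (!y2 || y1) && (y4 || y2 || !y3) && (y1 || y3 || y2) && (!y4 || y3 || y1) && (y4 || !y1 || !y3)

Branch on y3: set y3 = false.
The clause (y1) is unit, so y1 = true.
The clause (!y2) is unit, so y2 = false.
The clause (y4) is unit, so y4 = true.
Every clause now holds.

y1: true; y2: false; y3: false; y4: true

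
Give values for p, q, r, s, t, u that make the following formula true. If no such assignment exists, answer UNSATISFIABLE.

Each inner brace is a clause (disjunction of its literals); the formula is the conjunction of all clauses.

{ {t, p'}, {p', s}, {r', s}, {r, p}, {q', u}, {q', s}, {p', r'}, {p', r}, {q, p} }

p: 0; q: 1; r: 1; s: 1; t: 0; u: 1

Suppose t = 0.
(p') alone gives p = 0.
(r) alone gives r = 1.
(s) alone gives s = 1.
(q) alone gives q = 1.
(u) alone gives u = 1.
All clauses are satisfied.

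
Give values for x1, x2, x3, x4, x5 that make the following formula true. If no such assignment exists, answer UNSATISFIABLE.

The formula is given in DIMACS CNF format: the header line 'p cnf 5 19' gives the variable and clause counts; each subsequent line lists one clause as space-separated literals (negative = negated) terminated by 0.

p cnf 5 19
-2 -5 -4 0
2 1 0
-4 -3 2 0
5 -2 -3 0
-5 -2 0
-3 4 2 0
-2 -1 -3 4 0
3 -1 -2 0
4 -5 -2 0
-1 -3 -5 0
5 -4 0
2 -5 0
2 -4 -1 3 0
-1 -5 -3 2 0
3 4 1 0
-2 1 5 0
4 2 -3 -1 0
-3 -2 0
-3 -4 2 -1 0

Try x2 = False.
From the singleton clause (x1), x1 = True.
From the singleton clause (¬x5), x5 = False.
From the singleton clause (¬x4), x4 = False.
From the singleton clause (¬x3), x3 = False.
All clauses are satisfied.

x1: True, x2: False, x3: False, x4: False, x5: False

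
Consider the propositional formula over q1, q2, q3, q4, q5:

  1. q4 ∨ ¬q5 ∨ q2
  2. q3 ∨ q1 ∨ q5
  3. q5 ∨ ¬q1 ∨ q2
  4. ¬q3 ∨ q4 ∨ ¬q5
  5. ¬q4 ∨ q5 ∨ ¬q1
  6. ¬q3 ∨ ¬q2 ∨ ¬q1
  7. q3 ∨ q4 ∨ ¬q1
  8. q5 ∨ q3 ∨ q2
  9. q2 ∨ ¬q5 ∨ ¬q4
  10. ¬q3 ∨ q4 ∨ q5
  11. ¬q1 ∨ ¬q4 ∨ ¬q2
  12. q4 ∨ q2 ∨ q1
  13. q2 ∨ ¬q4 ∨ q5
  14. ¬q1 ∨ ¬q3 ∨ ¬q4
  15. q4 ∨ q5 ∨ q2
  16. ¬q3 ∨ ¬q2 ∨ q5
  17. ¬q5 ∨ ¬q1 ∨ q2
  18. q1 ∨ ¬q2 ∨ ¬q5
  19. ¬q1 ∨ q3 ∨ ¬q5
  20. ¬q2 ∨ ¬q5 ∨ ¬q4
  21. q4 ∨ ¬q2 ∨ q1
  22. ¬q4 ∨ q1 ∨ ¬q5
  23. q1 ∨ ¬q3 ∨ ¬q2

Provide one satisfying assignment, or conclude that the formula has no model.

Case q4 = True:
Case q5 = True:
From the singleton clause (q2), q2 = True.
But (¬q2) is also a unit clause — contradiction.
Undo q5 and try q5 = False.
From the singleton clause (¬q1), q1 = False.
From the singleton clause (q3), q3 = True.
From the singleton clause (q2), q2 = True.
But (¬q2) is also a unit clause — contradiction.
Either choice for q5 ends in contradiction.
Undo q4 and try q4 = False.
Case q5 = False:
From the singleton clause (¬q3), q3 = False.
From the singleton clause (q1), q1 = True.
But (¬q1) is also a unit clause — contradiction.
Undo q5 and try q5 = True.
From the singleton clause (q2), q2 = True.
From the singleton clause (¬q3), q3 = False.
From the singleton clause (¬q1), q1 = False.
But (q1) is also a unit clause — contradiction.
Either choice for q5 ends in contradiction.
Either choice for q4 ends in contradiction.

UNSATISFIABLE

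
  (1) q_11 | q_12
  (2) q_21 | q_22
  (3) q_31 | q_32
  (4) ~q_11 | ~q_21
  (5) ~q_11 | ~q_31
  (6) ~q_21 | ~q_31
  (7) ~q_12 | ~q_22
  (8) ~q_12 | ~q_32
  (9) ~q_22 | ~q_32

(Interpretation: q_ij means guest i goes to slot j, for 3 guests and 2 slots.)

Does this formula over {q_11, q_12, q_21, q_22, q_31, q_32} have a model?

Try q_11 = 1.
Unit clause (~q_21) forces q_21 = 0.
Unit clause (q_22) forces q_22 = 1.
Unit clause (~q_31) forces q_31 = 0.
Unit clause (q_32) forces q_32 = 1.
That conflicts with the unit clause (~q_32).
Undo q_11 and try q_11 = 0.
Unit clause (q_12) forces q_12 = 1.
Unit clause (~q_22) forces q_22 = 0.
Unit clause (q_21) forces q_21 = 1.
Unit clause (~q_31) forces q_31 = 0.
Unit clause (q_32) forces q_32 = 1.
That conflicts with the unit clause (~q_32).
Either choice for q_11 ends in contradiction.
No assignment satisfies every clause.

No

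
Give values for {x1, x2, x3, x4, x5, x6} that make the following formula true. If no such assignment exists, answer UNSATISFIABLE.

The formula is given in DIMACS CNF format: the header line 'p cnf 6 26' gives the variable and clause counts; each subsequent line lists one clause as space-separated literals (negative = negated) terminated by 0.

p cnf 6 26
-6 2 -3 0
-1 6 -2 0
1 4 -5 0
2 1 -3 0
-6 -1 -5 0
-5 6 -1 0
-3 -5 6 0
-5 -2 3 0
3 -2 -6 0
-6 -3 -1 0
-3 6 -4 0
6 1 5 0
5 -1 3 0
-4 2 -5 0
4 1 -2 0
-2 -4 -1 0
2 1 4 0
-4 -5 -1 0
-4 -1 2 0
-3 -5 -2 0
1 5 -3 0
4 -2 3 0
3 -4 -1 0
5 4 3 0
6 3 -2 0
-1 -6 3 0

Try x6 = True.
Try x2 = False.
Unit clause (¬x3) forces x3 = False.
Unit clause (¬x1) forces x1 = False.
Unit clause (x4) forces x4 = True.
Unit clause (¬x5) forces x5 = False.
All clauses are satisfied.

x1 ↦ False; x2 ↦ False; x3 ↦ False; x4 ↦ True; x5 ↦ False; x6 ↦ True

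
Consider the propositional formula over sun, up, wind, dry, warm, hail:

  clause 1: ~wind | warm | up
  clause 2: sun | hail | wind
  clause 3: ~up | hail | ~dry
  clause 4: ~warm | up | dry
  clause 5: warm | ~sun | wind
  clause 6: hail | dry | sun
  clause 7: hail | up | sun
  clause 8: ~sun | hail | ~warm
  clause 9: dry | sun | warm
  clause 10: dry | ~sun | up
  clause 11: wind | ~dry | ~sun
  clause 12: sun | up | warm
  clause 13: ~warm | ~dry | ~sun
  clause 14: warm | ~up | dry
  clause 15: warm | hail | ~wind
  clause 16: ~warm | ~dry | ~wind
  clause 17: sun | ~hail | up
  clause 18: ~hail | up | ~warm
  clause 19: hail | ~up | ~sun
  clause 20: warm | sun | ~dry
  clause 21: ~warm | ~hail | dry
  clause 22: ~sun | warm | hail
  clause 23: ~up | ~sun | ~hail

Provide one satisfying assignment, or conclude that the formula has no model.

sun: 0; up: 1; wind: 0; dry: 1; warm: 1; hail: 1

Branch on wind: set wind = 0.
Branch on sun: set sun = 0.
The clause (hail) is unit, so hail = 1.
The clause (up) is unit, so up = 1.
Branch on dry: set dry = 1.
The clause (warm) is unit, so warm = 1.
Every clause now holds.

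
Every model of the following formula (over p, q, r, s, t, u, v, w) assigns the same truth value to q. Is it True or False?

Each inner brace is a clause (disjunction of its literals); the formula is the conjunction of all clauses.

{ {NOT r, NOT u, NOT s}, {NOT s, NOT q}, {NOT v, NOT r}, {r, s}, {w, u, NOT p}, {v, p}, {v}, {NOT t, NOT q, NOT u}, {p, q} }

Suppose q = true.
From the singleton clause (NOT s), s = false.
From the singleton clause (r), r = true.
From the singleton clause (NOT v), v = false.
But (v) is also a unit clause — contradiction.
So every satisfying assignment has q = False.

False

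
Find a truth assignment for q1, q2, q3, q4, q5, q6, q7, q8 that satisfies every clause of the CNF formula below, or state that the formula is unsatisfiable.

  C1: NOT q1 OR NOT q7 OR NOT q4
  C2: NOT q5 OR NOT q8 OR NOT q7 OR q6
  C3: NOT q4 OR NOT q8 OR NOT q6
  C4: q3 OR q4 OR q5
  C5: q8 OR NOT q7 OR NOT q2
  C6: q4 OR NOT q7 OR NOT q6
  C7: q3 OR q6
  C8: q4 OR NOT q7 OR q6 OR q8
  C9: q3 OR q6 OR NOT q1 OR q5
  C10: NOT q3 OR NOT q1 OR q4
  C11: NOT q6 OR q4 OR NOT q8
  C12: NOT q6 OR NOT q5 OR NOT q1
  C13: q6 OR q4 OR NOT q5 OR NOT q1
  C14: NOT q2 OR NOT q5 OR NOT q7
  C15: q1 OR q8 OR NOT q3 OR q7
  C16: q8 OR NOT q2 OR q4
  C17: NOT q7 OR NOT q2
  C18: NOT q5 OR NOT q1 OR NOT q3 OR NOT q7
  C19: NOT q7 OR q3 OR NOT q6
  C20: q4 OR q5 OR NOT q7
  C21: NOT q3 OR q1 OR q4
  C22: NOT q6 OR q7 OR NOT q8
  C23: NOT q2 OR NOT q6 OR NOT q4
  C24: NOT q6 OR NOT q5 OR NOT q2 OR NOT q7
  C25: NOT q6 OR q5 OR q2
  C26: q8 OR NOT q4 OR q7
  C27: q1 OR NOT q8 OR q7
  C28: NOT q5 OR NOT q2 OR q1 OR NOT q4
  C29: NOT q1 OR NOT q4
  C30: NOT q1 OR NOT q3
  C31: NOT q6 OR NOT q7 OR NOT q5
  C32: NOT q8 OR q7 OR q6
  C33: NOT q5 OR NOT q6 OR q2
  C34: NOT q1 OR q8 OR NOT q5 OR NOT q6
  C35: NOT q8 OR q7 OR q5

Case q3 = true:
The clause (NOT q1) is unit, so q1 = false.
The clause (q4) is unit, so q4 = true.
Case q8 = true:
The clause (NOT q6) is unit, so q6 = false.
The clause (q7) is unit, so q7 = true.
The clause (NOT q5) is unit, so q5 = false.
The clause (NOT q2) is unit, so q2 = false.
Every clause now holds.

q1 ↦ false,  q2 ↦ false,  q3 ↦ true,  q4 ↦ true,  q5 ↦ false,  q6 ↦ false,  q7 ↦ true,  q8 ↦ true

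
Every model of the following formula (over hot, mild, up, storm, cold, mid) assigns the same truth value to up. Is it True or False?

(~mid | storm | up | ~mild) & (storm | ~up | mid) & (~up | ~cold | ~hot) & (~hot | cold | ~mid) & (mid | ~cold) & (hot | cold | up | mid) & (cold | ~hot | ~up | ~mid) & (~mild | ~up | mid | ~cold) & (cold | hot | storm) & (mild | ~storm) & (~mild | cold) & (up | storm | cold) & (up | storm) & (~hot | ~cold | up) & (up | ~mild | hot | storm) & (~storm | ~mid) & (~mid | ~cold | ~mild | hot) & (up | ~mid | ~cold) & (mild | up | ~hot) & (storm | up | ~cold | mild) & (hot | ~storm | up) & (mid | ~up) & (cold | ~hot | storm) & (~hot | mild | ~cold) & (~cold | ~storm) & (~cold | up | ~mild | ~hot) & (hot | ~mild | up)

Suppose up = 0.
Unit clause (storm) forces storm = 1.
Unit clause (mild) forces mild = 1.
Unit clause (cold) forces cold = 1.
That conflicts with the unit clause (~cold).
So every satisfying assignment has up = True.

True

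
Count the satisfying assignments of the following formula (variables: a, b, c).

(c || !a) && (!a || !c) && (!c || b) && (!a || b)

3

There are 2^3 = 8 truth assignments over (a, b, c).
Split on c. With c = true, the clauses containing c are satisfied and !c drops from the rest; 1 of the 2^2 = 4 assignments to the other variables satisfy what remains.
With c = false, by the same count on the reduced clause set, 2 assignments work.
(One model: a=F, b=F, c=F.)
Total: 1 + 2 = 3.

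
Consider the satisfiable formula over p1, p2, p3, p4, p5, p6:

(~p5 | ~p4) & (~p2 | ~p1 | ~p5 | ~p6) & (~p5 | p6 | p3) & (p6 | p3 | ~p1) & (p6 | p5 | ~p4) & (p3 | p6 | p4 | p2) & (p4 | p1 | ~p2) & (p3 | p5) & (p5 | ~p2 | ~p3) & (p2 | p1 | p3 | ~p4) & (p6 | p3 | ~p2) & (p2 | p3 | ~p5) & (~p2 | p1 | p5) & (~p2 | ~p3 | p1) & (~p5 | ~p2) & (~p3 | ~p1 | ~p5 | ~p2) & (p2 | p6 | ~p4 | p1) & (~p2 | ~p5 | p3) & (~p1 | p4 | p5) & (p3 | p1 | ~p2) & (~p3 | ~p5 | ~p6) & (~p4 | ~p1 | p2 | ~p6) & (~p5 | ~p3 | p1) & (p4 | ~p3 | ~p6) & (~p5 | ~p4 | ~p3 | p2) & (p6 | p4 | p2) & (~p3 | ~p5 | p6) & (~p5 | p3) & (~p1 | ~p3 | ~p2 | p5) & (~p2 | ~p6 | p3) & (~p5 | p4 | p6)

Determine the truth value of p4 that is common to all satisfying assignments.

True

Suppose p4 = 0.
Case p1 = 1:
The clause (p5) is unit, so p5 = 1.
The clause (~p2) is unit, so p2 = 0.
The clause (p3) is unit, so p3 = 1.
The clause (~p6) is unit, so p6 = 0.
That conflicts with the unit clause (p6).
That branch fails; take p1 = 0 instead.
The clause (~p2) is unit, so p2 = 0.
The clause (p6) is unit, so p6 = 1.
The clause (~p3) is unit, so p3 = 0.
The clause (p5) is unit, so p5 = 1.
That conflicts with the unit clause (~p5).
Both values of p1 lead to a conflict.
So every satisfying assignment has p4 = True.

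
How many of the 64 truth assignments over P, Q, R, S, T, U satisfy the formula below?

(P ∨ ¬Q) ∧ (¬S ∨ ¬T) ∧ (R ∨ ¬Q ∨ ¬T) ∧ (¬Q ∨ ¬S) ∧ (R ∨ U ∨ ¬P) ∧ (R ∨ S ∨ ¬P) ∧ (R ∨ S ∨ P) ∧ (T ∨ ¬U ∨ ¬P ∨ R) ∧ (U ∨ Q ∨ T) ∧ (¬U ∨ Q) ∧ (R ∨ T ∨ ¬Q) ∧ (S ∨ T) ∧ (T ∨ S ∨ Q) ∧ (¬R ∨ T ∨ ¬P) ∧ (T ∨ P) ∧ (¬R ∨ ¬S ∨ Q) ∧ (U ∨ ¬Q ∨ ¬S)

There are 2^6 = 64 truth assignments over (P, Q, R, S, T, U).
Split on U. With U = True, the clauses containing U are satisfied and ¬U drops from the rest; 1 of the 2^5 = 32 assignments to the other variables satisfy what remains.
With U = False, by the same count on the reduced clause set, 3 assignments work.
Total: 1 + 3 = 4.

4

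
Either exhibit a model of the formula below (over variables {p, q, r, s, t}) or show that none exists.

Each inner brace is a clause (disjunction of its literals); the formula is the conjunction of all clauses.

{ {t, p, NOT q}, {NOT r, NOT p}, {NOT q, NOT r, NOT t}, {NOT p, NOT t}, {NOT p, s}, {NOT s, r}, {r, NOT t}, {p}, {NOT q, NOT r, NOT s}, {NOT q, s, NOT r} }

(p) alone gives p = true.
(NOT r) alone gives r = false.
(NOT t) alone gives t = false.
(s) alone gives s = true.
Now (NOT s) is unsatisfied and unit — conflict.

UNSATISFIABLE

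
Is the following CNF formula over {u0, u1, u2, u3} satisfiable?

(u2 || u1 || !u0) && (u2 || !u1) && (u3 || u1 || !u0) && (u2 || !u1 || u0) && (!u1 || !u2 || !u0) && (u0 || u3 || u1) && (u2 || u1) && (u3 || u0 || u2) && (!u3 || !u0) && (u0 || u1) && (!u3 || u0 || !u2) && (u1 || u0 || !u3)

Satisfiable

Branch on u2: set u2 = true.
Branch on u1: set u1 = true.
(!u0) alone gives u0 = false.
(!u3) alone gives u3 = false.
This assignment satisfies each clause.
A satisfying assignment: u0=false; u1=true; u2=true; u3=false.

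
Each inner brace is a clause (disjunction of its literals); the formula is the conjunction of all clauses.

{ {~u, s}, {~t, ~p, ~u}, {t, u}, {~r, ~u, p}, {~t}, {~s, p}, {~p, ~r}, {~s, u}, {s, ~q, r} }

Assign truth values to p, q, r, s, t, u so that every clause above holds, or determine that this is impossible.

The clause (~t) is unit, so t = 0.
The clause (u) is unit, so u = 1.
The clause (s) is unit, so s = 1.
The clause (p) is unit, so p = 1.
The clause (~r) is unit, so r = 0.
Every clause is now satisfied; q is unconstrained.

p: 1,  q: 1,  r: 0,  s: 1,  t: 0,  u: 1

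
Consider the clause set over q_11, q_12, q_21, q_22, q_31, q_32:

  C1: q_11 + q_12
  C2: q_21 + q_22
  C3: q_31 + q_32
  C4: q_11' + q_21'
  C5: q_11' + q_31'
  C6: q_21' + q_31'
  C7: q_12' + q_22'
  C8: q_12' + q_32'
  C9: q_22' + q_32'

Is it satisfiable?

No, unsatisfiable

Branch on q_11: set q_11 = 1.
Unit clause (q_21') forces q_21 = 0.
Unit clause (q_22) forces q_22 = 1.
Unit clause (q_31') forces q_31 = 0.
Unit clause (q_32) forces q_32 = 1.
That conflicts with the unit clause (q_32').
Backtrack on q_11: now try q_11 = 0.
Unit clause (q_12) forces q_12 = 1.
Unit clause (q_22') forces q_22 = 0.
Unit clause (q_21) forces q_21 = 1.
Unit clause (q_31') forces q_31 = 0.
Unit clause (q_32) forces q_32 = 1.
That conflicts with the unit clause (q_32').
Neither q_11 = 1 nor q_11 = 0 works.
No assignment satisfies every clause.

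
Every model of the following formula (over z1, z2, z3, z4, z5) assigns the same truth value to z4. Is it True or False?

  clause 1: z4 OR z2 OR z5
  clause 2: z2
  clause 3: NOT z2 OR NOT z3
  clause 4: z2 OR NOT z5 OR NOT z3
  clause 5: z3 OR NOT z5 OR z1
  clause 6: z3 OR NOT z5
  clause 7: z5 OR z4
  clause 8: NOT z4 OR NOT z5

True

Suppose z4 = false.
(z2) alone gives z2 = true.
(NOT z3) alone gives z3 = false.
(NOT z5) alone gives z5 = false.
Now (z5) is unsatisfied and unit — conflict.
So every satisfying assignment has z4 = True.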